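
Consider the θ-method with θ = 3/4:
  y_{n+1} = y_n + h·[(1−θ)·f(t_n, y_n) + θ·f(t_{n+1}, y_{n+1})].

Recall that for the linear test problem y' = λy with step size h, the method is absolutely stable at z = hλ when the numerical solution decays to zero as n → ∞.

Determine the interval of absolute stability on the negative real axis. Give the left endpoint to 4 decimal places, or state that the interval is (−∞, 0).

(−∞, 0) — no finite endpoint.

Set f=λy, z=hλ:
  y_{n+1} = y_n + z·[1/4·y_n + 3/4·y_{n+1}] ⇒ (1 − 3/4z)y_{n+1} = (1 + 1/4z)y_n
  ⇒ R(z) = (1 + 1/4z)/(1 − 3/4z).

Need |R(x)|<1, x<0.
x=-1.31: |R|=0.3392
x=-2: |R|=0.2000
x=-10: |R|=0.1765
x=-100: |R|=0.3158
θ=3/4≥1/2 ⇒ |1+1/4x|<|1−3/4x| ∀x<0 ⇒ unbounded interval.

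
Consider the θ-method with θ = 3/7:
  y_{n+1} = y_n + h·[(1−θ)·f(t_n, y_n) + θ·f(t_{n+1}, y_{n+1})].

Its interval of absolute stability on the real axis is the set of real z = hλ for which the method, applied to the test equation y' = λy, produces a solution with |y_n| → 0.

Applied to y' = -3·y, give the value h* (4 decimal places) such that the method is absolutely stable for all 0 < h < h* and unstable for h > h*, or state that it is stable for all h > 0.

(-14.0000,0); λ=-3 ⇒ h* = (14)/3 = 4.6667.

Test eqn y'=λy, z=hλ:
  y_{n+1} = y_n + z·[4/7·y_n + 3/7·y_{n+1}] ⇒ (1 − 3/7z)y_{n+1} = (1 + 4/7z)y_n
  R(z) = (1 + 4/7z)/(1 − 3/7z).

Find x<0 with |R(x)|<1.
x=-1.59: |R|=0.0544
R=−1: 1+4/7x = −1+3/7x ⇒ -1/7x=2 ⇒ x=2/(-1/7)=-14.0000
Confirm numerically:
  x=-13.150: |R|=0.98170 <1
  x=-9.890: |R|=0.88792 <1
  x=-9.888: |R|=0.88785 <1
  x=-14.428: |R|=1.00851 >1
  x=-14.386: |R|=1.00770 >1
  x=-14.140: |R|=1.00283 >1
Stable set (-14.0000, 0).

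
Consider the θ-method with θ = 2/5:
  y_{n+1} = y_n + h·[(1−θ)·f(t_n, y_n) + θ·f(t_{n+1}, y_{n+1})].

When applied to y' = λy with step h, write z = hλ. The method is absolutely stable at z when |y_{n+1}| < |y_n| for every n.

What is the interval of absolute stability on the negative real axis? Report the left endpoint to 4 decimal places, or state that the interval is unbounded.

(-10.0000, 0).

Set f=λy, z=hλ:
  y_{n+1} = y_n + z·[3/5·y_n + 2/5·y_{n+1}] ⇒ (1 − 2/5z)y_{n+1} = (1 + 3/5z)y_n
  Hence R(z) = (1 + 3/5z)/(1 − 2/5z).

Boundary: |R(x)|=1, x<0.
x=-1.69: |R|=0.0084
R=−1: 1+3/5x = −1+2/5x ⇒ -1/5x=2 ⇒ x=2/(-1/5)=-10.0000
Confirm numerically:
  x=-8.254: |R|=0.91882 <1
  x=-6.686: |R|=0.81962 <1
  x=-6.616: |R|=0.81439 <1
  x=-10.596: |R|=1.02276 >1
  x=-10.581: |R|=1.02221 >1
  x=-10.161: |R|=1.00636 >1
Interval (-10.0000, 0).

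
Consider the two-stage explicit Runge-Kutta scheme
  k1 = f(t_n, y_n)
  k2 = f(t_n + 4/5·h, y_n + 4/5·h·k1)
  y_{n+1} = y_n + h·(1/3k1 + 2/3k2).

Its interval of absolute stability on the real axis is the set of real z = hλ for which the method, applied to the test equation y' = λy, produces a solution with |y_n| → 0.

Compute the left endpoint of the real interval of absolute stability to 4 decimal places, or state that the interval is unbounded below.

left endpoint -1.8750.

Set f=λy, z=hλ:
  k1=λy_n ⇒ h·k1=z·y_n;  k2=λ(1+4/5z)y_n ⇒ h·k2=z(1+4/5z)y_n
  y_{n+1}/y_n = 1 + 1/3z + 2/3z(1+4/5z) = 1 + z + 8/15z²
  ⇒ R(z) = 1 + z + 8/15z².

Need |R(x)|<1, x<0.
x=-0.68: |R|=0.5666
R=1: x+8/15x²=0 ⇒ x=−15/8=-1.8750; min R=1−1/(4·8/15)=0.5312>−1
Confirm numerically:
  x=-1.629: |R|=0.78628 <1
  x=-1.628: |R|=0.78554 <1
  x=-1.401: |R|=0.64583 <1
  x=-2.281: |R|=1.49391 >1
  x=-2.142: |R|=1.30502 >1
  x=-2.057: |R|=1.19967 >1
Interval (-1.8750, 0).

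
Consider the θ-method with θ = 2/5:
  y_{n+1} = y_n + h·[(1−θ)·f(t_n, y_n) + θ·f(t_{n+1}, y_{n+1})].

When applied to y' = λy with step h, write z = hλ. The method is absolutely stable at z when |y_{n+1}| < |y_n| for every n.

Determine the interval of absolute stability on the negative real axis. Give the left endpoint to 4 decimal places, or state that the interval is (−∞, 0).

(-10.0000, 0).

With y'=λy (z=hλ):
  y_{n+1} = y_n + z·[3/5·y_n + 2/5·y_{n+1}] ⇒ (1 − 2/5z)y_{n+1} = (1 + 3/5z)y_n
  ⇒ R(z) = (1 + 3/5z)/(1 − 2/5z).

Need |R(x)|<1, x<0.
x=-1.45: |R|=0.0823
R=−1: 1+3/5x = −1+2/5x ⇒ -1/5x=2 ⇒ x=2/(-1/5)=-10.0000
Confirm numerically:
  x=-7.889: |R|=0.89840 <1
  x=-7.207: |R|=0.85613 <1
  x=-5.064: |R|=0.67372 <1
  x=-10.510: |R|=1.01960 >1
  x=-10.157: |R|=1.00620 >1
So |R|<1 on (-10.0000, 0).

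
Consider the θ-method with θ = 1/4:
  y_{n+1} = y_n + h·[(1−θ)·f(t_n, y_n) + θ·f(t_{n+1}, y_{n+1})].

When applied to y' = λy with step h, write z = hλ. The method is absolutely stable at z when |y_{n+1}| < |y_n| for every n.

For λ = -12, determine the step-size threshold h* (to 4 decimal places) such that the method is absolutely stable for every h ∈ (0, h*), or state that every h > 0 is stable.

(-4.0000,0); λ=-12 ⇒ h* = (4)/12 = 0.3333.

On y'=λy, z=hλ:
  y_{n+1} = y_n + z·[3/4·y_n + 1/4·y_{n+1}] ⇒ (1 − 1/4z)y_{n+1} = (1 + 3/4z)y_n
  so R(z) = (1 + 3/4z)/(1 − 1/4z).

Boundary: |R(x)|=1, x<0.
x=-0.55: |R|=0.5165
R=−1: 1+3/4x = −1+1/4x ⇒ -1/2x=2 ⇒ x=2/(-1/2)=-4.0000
Confirm numerically:
  x=-3.564: |R|=0.88472 <1
  x=-3.456: |R|=0.85408 <1
  x=-2.143: |R|=0.39541 <1
  x=-4.367: |R|=1.08773 >1
  x=-4.171: |R|=1.04186 >1
Stable set (-4.0000, 0).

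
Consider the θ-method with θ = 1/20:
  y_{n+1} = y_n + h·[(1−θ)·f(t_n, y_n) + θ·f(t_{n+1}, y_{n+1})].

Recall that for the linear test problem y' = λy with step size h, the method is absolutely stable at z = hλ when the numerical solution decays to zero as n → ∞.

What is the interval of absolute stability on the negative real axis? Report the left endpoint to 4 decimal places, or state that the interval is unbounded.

On y'=λy, z=hλ:
  y_{n+1} = y_n + z·[19/20·y_n + 1/20·y_{n+1}] ⇒ (1 − 1/20z)y_{n+1} = (1 + 19/20z)y_n
  R(z) = (1 + 19/20z)/(1 − 1/20z).

Solve |R(x)|<1 on ℝ⁻.
x=-0.72: |R|=0.3050
R=−1: 1+19/20x = −1+1/20x ⇒ -9/10x=2 ⇒ x=2/(-9/10)=-2.2222
Confirm numerically:
  x=-2.131: |R|=0.92581 <1
  x=-1.875: |R|=0.71429 <1
  x=-1.508: |R|=0.40227 <1
  x=-1.179: |R|=0.11337 <1
  x=-2.630: |R|=1.32435 >1
  x=-2.567: |R|=1.27500 >1
  x=-2.335: |R|=1.09089 >1
So |R|<1 on (-2.2222, 0).

(-2.2222, 0).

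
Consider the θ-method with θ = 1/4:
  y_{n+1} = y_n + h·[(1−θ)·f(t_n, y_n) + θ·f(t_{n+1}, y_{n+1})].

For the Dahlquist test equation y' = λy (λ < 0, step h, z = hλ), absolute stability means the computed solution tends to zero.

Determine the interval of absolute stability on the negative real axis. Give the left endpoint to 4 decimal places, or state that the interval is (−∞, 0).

(-4.0000, 0).

Set f=λy, z=hλ:
  y_{n+1} = y_n + z·[3/4·y_n + 1/4·y_{n+1}] ⇒ (1 − 1/4z)y_{n+1} = (1 + 3/4z)y_n
  Hence R(z) = (1 + 3/4z)/(1 − 1/4z).

Solve |R(x)|<1 on ℝ⁻.
x=-0.76: |R|=0.3613
R=−1: 1+3/4x = −1+1/4x ⇒ -1/2x=2 ⇒ x=2/(-1/2)=-4.0000
Confirm numerically:
  x=-3.148: |R|=0.76161 <1
  x=-3.002: |R|=0.71494 <1
  x=-2.241: |R|=0.43631 <1
  x=-4.558: |R|=1.13040 >1
  x=-4.404: |R|=1.09614 >1
  x=-4.111: |R|=1.02737 >1
Interval (-4.0000, 0).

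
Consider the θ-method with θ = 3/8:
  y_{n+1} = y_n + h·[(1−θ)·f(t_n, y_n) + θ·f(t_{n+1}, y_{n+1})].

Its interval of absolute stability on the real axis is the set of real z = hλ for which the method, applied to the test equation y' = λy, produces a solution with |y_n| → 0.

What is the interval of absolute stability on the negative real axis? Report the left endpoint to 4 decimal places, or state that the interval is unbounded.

On y'=λy, z=hλ:
  y_{n+1} = y_n + z·[5/8·y_n + 3/8·y_{n+1}] ⇒ (1 − 3/8z)y_{n+1} = (1 + 5/8z)y_n
  ⇒ R(z) = (1 + 5/8z)/(1 − 3/8z).

Need |R(x)|<1, x<0.
x=-0.79: |R|=0.3905
R=−1: 1+5/8x = −1+3/8x ⇒ -1/4x=2 ⇒ x=2/(-1/4)=-8.0000
Confirm numerically:
  x=-7.685: |R|=0.97971 <1
  x=-5.279: |R|=0.77170 <1
  x=-5.065: |R|=0.74693 <1
  x=-4.708: |R|=0.70240 <1
  x=-8.396: |R|=1.02386 >1
  x=-8.041: |R|=1.00255 >1
Stable set (-8.0000, 0).

z∈(-8.0000,0).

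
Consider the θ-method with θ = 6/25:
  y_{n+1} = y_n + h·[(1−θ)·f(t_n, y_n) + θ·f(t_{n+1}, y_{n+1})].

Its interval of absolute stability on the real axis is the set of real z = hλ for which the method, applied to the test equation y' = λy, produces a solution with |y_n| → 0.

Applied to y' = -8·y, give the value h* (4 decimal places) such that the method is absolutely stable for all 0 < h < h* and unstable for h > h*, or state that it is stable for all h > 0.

Set f=λy, z=hλ:
  y_{n+1} = y_n + z·[19/25·y_n + 6/25·y_{n+1}] ⇒ (1 − 6/25z)y_{n+1} = (1 + 19/25z)y_n
  ⇒ R(z) = (1 + 19/25z)/(1 − 6/25z).

Boundary: |R(x)|=1, x<0.
x=-1.13: |R|=0.1111
R=−1: 1+19/25x = −1+6/25x ⇒ -13/25x=2 ⇒ x=2/(-13/25)=-3.8462
Confirm numerically:
  x=-3.596: |R|=0.93018 <1
  x=-3.239: |R|=0.82237 <1
  x=-2.528: |R|=0.57339 <1
  x=-4.100: |R|=1.06653 >1
  x=-3.887: |R|=1.01099 >1
So |R|<1 on (-3.8462, 0).

(-3.8462,0); λ=-8 ⇒ h* = (50/13)/8 = 0.4808.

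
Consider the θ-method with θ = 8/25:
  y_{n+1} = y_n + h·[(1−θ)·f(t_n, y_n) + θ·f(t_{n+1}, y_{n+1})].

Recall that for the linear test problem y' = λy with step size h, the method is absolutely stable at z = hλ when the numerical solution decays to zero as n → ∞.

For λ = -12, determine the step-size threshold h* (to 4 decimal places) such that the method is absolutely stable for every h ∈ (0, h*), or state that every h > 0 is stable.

(-5.5556,0); λ=-12 ⇒ h* = (50/9)/12 = 0.4630.

On y'=λy, z=hλ:
  y_{n+1} = y_n + z·[17/25·y_n + 8/25·y_{n+1}] ⇒ (1 − 8/25z)y_{n+1} = (1 + 17/25z)y_n
  Hence R(z) = (1 + 17/25z)/(1 − 8/25z).

Find x<0 with |R(x)|<1.
x=-1.29: |R|=0.0869
R=−1: 1+17/25x = −1+8/25x ⇒ -9/25x=2 ⇒ x=2/(-9/25)=-5.5556
Confirm numerically:
  x=-5.315: |R|=0.96794 <1
  x=-3.590: |R|=0.67070 <1
  x=-3.009: |R|=0.53295 <1
  x=-2.445: |R|=0.37175 <1
  x=-6.045: |R|=1.06005 >1
  x=-5.617: |R|=1.00791 >1
Stable set (-5.5556, 0).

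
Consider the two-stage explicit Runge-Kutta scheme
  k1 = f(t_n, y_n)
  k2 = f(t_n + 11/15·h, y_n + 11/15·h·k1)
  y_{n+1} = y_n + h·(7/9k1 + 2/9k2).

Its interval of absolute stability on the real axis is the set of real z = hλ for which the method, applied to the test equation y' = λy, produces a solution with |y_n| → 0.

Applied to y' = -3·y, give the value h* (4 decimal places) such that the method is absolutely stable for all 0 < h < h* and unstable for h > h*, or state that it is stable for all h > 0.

On y'=λy, z=hλ:
  k1=λy_n ⇒ h·k1=z·y_n;  k2=λ(1+11/15z)y_n ⇒ h·k2=z(1+11/15z)y_n
  y_{n+1}/y_n = 1 + 7/9z + 2/9z(1+11/15z) = 1 + z + 22/135z²
  Hence R(z) = 1 + z + 22/135z².

Find x<0 with |R(x)|<1.
x=-1.34: |R|=0.0474
R=1: x+22/135x²=0 ⇒ x=−135/22=-6.1364; min R=1−1/(4·22/135)=-0.5341>−1
Confirm numerically:
  x=-5.159: |R|=0.17831 <1
  x=-4.384: |R|=0.25194 <1
  x=-4.283: |R|=0.29359 <1
  x=-2.469: |R|=0.47558 <1
  x=-6.220: |R|=1.08478 >1
  x=-6.213: |R|=1.07759 >1
  x=-6.202: |R|=1.06634 >1
Interval (-6.1364, 0).

(-6.1364,0); λ=-3 ⇒ h* = (135/22)/3 = 2.0455.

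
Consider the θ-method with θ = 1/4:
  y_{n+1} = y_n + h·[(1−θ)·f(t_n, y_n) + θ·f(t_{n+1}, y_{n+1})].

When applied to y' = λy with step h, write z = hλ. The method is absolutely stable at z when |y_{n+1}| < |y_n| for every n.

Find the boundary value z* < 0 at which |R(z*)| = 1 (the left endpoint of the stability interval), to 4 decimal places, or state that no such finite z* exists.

With y'=λy (z=hλ):
  y_{n+1} = y_n + z·[3/4·y_n + 1/4·y_{n+1}] ⇒ (1 − 1/4z)y_{n+1} = (1 + 3/4z)y_n
  Hence R(z) = (1 + 3/4z)/(1 − 1/4z).

Boundary: |R(x)|=1, x<0.
x=-0.9: |R|=0.2653
R=−1: 1+3/4x = −1+1/4x ⇒ -1/2x=2 ⇒ x=2/(-1/2)=-4.0000
Confirm numerically:
  x=-3.939: |R|=0.98463 <1
  x=-2.127: |R|=0.38861 <1
  x=-1.858: |R|=0.26869 <1
  x=-4.322: |R|=1.07739 >1
  x=-4.226: |R|=1.05495 >1
Stable set (-4.0000, 0).

z* = -4.0000.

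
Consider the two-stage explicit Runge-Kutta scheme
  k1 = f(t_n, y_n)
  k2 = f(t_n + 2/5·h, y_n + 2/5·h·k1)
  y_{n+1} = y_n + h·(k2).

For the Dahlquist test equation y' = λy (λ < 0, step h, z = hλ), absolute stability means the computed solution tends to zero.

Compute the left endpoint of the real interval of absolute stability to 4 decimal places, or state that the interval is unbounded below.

With y'=λy (z=hλ):
  k1=λy_n ⇒ h·k1=z·y_n;  k2=λ(1+2/5z)y_n ⇒ h·k2=z(1+2/5z)y_n
  y_{n+1}/y_n = 1 + z(1+2/5z) = 1 + z + 2/5z²
  R(z) = 1 + z + 2/5z².

Solve |R(x)|<1 on ℝ⁻.
x=-0.39: |R|=0.6708
R=1: x+2/5x²=0 ⇒ x=−5/2=-2.5000; min R=1−1/(4·2/5)=0.3750>−1
Confirm numerically:
  x=-2.070: |R|=0.64396 <1
  x=-2.021: |R|=0.61278 <1
  x=-1.559: |R|=0.41319 <1
  x=-1.182: |R|=0.37685 <1
  x=-2.797: |R|=1.33228 >1
  x=-2.711: |R|=1.22881 >1
  x=-2.690: |R|=1.20444 >1
Stable set (-2.5000, 0).

left endpoint -2.5000.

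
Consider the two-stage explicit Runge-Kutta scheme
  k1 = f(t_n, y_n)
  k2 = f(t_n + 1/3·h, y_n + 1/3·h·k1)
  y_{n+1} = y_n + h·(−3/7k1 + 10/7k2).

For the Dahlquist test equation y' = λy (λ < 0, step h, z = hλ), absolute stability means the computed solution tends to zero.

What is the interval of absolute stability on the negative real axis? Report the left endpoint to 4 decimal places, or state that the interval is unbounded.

(-2.1000, 0).

Set f=λy, z=hλ:
  k1=λy_n ⇒ h·k1=z·y_n;  k2=λ(1+1/3z)y_n ⇒ h·k2=z(1+1/3z)y_n
  y_{n+1}/y_n = 1 − 3/7z + 10/7z(1+1/3z) = 1 + z + 10/21z²
  ⇒ R(z) = 1 + z + 10/21z².

Solve |R(x)|<1 on ℝ⁻.
x=-0.65: |R|=0.5512
R=1: x+10/21x²=0 ⇒ x=−21/10=-2.1000; min R=1−1/(4·10/21)=0.4750>−1
Confirm numerically:
  x=-1.269: |R|=0.49784 <1
  x=-1.070: |R|=0.47519 <1
  x=-0.937: |R|=0.48108 <1
  x=-2.483: |R|=1.45285 >1
  x=-2.220: |R|=1.12686 >1
  x=-2.146: |R|=1.04701 >1
So |R|<1 on (-2.1000, 0).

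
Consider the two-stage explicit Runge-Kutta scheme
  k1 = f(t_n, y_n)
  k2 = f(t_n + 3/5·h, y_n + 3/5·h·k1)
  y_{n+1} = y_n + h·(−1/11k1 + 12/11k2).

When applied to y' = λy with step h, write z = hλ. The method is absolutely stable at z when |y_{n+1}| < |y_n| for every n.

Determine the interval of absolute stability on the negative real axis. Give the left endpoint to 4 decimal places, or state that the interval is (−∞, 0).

z∈(-1.5278,0).

On y'=λy, z=hλ:
  k1=λy_n ⇒ h·k1=z·y_n;  k2=λ(1+3/5z)y_n ⇒ h·k2=z(1+3/5z)y_n
  y_{n+1}/y_n = 1 − 1/11z + 12/11z(1+3/5z) = 1 + z + 36/55z²
  R(z) = 1 + z + 36/55z².

Boundary: |R(x)|=1, x<0.
x=-1.68: |R|=1.1674
R=1: x+36/55x²=0 ⇒ x=−55/36=-1.5278; min R=1−1/(4·36/55)=0.6181>−1
Confirm numerically:
  x=-1.416: |R|=0.89640 <1
  x=-0.956: |R|=0.64221 <1
  x=-0.705: |R|=0.62033 <1
  x=-1.842: |R|=1.37885 >1
  x=-1.813: |R|=1.33847 >1
  x=-1.729: |R|=1.22773 >1
Stable set (-1.5278, 0).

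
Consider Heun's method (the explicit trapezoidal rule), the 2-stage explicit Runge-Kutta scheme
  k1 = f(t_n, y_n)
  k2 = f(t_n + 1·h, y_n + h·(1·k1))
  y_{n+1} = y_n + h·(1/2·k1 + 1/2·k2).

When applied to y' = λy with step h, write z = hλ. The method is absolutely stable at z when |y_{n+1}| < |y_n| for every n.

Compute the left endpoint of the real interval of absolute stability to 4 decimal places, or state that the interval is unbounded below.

On y'=λy, z=hλ:
  order 2, 2-stage ⇒ R(z)=1+z+z^2/2
  (e.g. R(-1.49)=0.62005, |R|=0.62005)

Find x<0 with |R(x)|<1.
x=-1.49: |R|=0.6200
|R(-2.4)|=1.4800 |R(-1.88)|=0.8872 |R(-1.22)|=0.5242
Bisect:
  x_lo=-2.5089 |R|=1.6384  x_hi=-0.1672 |R|=0.8468
  mid=-1.33804 |R|=0.55714 →hi
  mid=-1.92347 |R|=0.92640 →hi
  mid=-2.21618 |R|=1.23955 →lo
  mid=-2.06983 |R|=1.07227 →lo
  mid=-1.99665 |R|=0.99666 →hi
  mid=-2.03324 |R|=1.03379 →lo
  mid=-2.01494 |R|=1.01506 →lo
  ...
  [-2.00008,-1.99994] ⇒ x*=-2.0000
Stable set (-2.0000, 0).

z* = -2.0000.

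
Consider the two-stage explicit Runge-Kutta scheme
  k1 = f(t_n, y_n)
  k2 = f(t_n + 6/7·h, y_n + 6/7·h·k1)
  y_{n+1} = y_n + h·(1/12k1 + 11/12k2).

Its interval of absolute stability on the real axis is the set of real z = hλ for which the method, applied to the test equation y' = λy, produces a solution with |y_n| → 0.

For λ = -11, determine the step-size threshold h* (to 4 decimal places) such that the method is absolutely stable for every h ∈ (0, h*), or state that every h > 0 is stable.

On y'=λy, z=hλ:
  k1=λy_n ⇒ h·k1=z·y_n;  k2=λ(1+6/7z)y_n ⇒ h·k2=z(1+6/7z)y_n
  y_{n+1}/y_n = 1 + 1/12z + 11/12z(1+6/7z) = 1 + z + 11/14z²
  so R(z) = 1 + z + 11/14z².

Boundary: |R(x)|=1, x<0.
x=-1.56: |R|=1.3521
R=1: x+11/14x²=0 ⇒ x=−14/11=-1.2727; min R=1−1/(4·11/14)=0.6818>−1
Confirm numerically:
  x=-1.016: |R|=0.79506 <1
  x=-0.935: |R|=0.75189 <1
  x=-0.611: |R|=0.68232 <1
  x=-0.530: |R|=0.69071 <1
  x=-1.740: |R|=1.63883 >1
  x=-1.466: |R|=1.22262 >1
  x=-1.308: |R|=1.03625 >1
Interval (-1.2727, 0).

(-1.2727,0); λ=-11 ⇒ h* = (14/11)/11 = 0.1157.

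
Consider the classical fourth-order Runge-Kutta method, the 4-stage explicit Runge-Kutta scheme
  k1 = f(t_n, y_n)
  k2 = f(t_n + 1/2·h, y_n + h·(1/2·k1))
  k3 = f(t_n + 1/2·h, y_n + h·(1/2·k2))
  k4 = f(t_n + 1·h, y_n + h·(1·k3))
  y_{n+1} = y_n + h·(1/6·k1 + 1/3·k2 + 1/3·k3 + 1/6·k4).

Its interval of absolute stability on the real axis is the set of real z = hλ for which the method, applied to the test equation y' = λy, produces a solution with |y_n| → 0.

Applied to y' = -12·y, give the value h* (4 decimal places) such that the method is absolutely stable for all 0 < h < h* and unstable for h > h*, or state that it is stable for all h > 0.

On y'=λy, z=hλ:
  order 4, 4-stage ⇒ R(z)=1+z+z^2/2+z^3/6+z^4/24
  (e.g. R(-1.02)=0.36843, |R|=0.36843)

Find x<0 with |R(x)|<1.
x=-1.02: |R|=0.3684
|R(-2.68)|=0.8525 |R(-2.45)|=0.6015 |R(-1.25)|=0.3075
Bisect:
  x_lo=-3.1502 |R|=1.7047  x_hi=-0.0846 |R|=0.9189
  mid=-1.61738 |R|=0.27055 →hi
  mid=-2.38379 |R|=0.54524 →hi
  mid=-2.76699 |R|=0.97276 →hi
  mid=-2.95859 |R|=1.29431 →lo
  mid=-2.86279 |R|=1.12327 →lo
  mid=-2.81489 |R|=1.04555 →lo
  mid=-2.79094 |R|=1.00855 →lo
  mid=-2.77897 |R|=0.99050 →hi
  mid=-2.78496 |R|=0.99949 →hi
  mid=-2.78795 |R|=1.00401 →lo
  ...
  [-2.78533,-2.78514] ⇒ x*=-2.7853
Stable set (-2.7853, 0).

(-2.7853,0); λ=-12 ⇒ h* = 0.2321.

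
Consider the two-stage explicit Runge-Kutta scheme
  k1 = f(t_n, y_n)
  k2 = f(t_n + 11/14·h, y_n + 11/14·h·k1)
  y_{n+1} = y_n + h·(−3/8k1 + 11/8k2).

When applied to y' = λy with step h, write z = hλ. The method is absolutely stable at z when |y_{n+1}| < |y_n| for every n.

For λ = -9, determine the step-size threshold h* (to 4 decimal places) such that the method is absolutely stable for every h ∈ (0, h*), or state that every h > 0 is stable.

With y'=λy (z=hλ):
  k1=λy_n ⇒ h·k1=z·y_n;  k2=λ(1+11/14z)y_n ⇒ h·k2=z(1+11/14z)y_n
  y_{n+1}/y_n = 1 − 3/8z + 11/8z(1+11/14z) = 1 + z + 121/112z²
  so R(z) = 1 + z + 121/112z².

Find x<0 with |R(x)|<1.
x=-0.46: |R|=0.7686
R=1: x+121/112x²=0 ⇒ x=−112/121=-0.9256; min R=1−1/(4·121/112)=0.7686>−1
Confirm numerically:
  x=-0.872: |R|=0.94949 <1
  x=-0.843: |R|=0.92475 <1
  x=-0.559: |R|=0.77859 <1
  x=-0.531: |R|=0.77362 <1
  x=-1.507: |R|=1.94654 >1
  x=-1.344: |R|=1.60749 >1
  x=-1.247: |R|=1.43297 >1
Stable set (-0.9256, 0).

(-0.9256,0); λ=-9 ⇒ h* = (112/121)/9 = 0.1028.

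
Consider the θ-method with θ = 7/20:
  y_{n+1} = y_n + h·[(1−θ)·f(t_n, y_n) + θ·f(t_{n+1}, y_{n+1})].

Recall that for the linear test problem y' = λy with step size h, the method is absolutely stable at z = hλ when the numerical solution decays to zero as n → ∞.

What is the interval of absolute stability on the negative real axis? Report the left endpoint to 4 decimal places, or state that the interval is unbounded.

z∈(-6.6667,0).

On y'=λy, z=hλ:
  y_{n+1} = y_n + z·[13/20·y_n + 7/20·y_{n+1}] ⇒ (1 − 7/20z)y_{n+1} = (1 + 13/20z)y_n
  Hence R(z) = (1 + 13/20z)/(1 − 7/20z).

Find x<0 with |R(x)|<1.
x=-0.4: |R|=0.6491
R=−1: 1+13/20x = −1+7/20x ⇒ -3/10x=2 ⇒ x=2/(-3/10)=-6.6667
Confirm numerically:
  x=-5.483: |R|=0.87835 <1
  x=-4.697: |R|=0.77651 <1
  x=-4.066: |R|=0.67802 <1
  x=-3.189: |R|=0.50698 <1
  x=-7.035: |R|=1.03192 >1
  x=-6.953: |R|=1.02502 >1
  x=-6.687: |R|=1.00183 >1
Interval (-6.6667, 0).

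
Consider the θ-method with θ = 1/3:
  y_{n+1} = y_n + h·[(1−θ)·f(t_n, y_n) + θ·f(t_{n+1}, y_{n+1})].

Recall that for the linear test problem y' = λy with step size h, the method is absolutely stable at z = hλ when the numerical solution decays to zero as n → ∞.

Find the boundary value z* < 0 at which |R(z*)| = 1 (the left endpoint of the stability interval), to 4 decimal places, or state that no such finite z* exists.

Set f=λy, z=hλ:
  y_{n+1} = y_n + z·[2/3·y_n + 1/3·y_{n+1}] ⇒ (1 − 1/3z)y_{n+1} = (1 + 2/3z)y_n
  Hence R(z) = (1 + 2/3z)/(1 − 1/3z).

Find x<0 with |R(x)|<1.
x=-1.55: |R|=0.0220
R=−1: 1+2/3x = −1+1/3x ⇒ -1/3x=2 ⇒ x=2/(-1/3)=-6.0000
Confirm numerically:
  x=-5.410: |R|=0.92985 <1
  x=-3.561: |R|=0.62826 <1
  x=-2.780: |R|=0.44291 <1
  x=-6.558: |R|=1.05838 >1
  x=-6.546: |R|=1.05720 >1
  x=-6.245: |R|=1.02650 >1
So |R|<1 on (-6.0000, 0).

z* = -6.0000.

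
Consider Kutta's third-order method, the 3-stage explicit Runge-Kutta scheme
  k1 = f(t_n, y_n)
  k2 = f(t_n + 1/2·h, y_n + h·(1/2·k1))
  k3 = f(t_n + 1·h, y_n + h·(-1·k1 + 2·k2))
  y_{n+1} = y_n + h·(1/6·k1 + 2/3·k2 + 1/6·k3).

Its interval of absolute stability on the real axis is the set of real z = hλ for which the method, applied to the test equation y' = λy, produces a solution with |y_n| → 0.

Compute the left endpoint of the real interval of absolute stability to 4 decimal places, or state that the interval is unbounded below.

On y'=λy, z=hλ:
  order 3, 3-stage ⇒ R(z)=1+z+z^2/2+z^3/6
  (e.g. R(-1.68)=-0.05907, |R|=0.05907)

Solve |R(x)|<1 on ℝ⁻.
x=-1.68: |R|=0.0591
|R(-2.78)|=1.4966 |R(-2.66)|=1.2590 |R(-0.76)|=0.4556
Bisect:
  x_lo=-3.0958 |R|=2.2489  x_hi=-0.2056 |R|=0.8141
  mid=-1.65070 |R|=0.03794 →hi
  mid=-2.37327 |R|=0.78493 →hi
  mid=-2.73455 |R|=1.40372 →lo
  mid=-2.55391 |R|=1.06897 →lo
  mid=-2.46359 |R|=0.92098 →hi
  mid=-2.50875 |R|=0.99344 →hi
  mid=-2.53133 |R|=1.03081 →lo
  mid=-2.52004 |R|=1.01203 →lo
  mid=-2.51439 |R|=1.00271 →lo
  ...
  [-2.51280,-2.51263] ⇒ x*=-2.5127
Interval (-2.5127, 0).

z* = -2.5127.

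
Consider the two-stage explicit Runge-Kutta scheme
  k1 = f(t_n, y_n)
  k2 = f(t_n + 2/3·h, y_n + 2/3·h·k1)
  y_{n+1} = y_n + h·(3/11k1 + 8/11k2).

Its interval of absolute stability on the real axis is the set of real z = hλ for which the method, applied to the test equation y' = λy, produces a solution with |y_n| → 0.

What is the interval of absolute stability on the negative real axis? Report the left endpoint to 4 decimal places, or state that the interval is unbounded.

Test eqn y'=λy, z=hλ:
  k1=λy_n ⇒ h·k1=z·y_n;  k2=λ(1+2/3z)y_n ⇒ h·k2=z(1+2/3z)y_n
  y_{n+1}/y_n = 1 + 3/11z + 8/11z(1+2/3z) = 1 + z + 16/33z²
  so R(z) = 1 + z + 16/33z².

Find x<0 with |R(x)|<1.
x=-1.46: |R|=0.5735
R=1: x+16/33x²=0 ⇒ x=−33/16=-2.0625; min R=1−1/(4·16/33)=0.4844>−1
Confirm numerically:
  x=-1.763: |R|=0.74399 <1
  x=-1.205: |R|=0.49901 <1
  x=-0.989: |R|=0.48524 <1
  x=-2.566: |R|=1.62642 >1
  x=-2.237: |R|=1.18926 >1
So |R|<1 on (-2.0625, 0).

(-2.0625, 0).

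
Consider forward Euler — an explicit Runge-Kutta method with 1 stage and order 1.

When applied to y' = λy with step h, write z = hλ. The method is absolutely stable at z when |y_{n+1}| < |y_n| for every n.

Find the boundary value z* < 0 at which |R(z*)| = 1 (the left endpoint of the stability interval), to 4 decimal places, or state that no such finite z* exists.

left endpoint -2.0000.

Set f=λy, z=hλ:
  order 1, 1-stage ⇒ R(z)=1+z
  (e.g. R(-0.83)=0.17000, |R|=0.17000)

Solve |R(x)|<1 on ℝ⁻.
x=-0.83: |R|=0.1700
|R(-1.8)|=0.8000 |R(-1.06)|=0.0600 |R(-0.7)|=0.3000
Bisect:
  x_lo=-2.4768 |R|=1.4768  x_hi=-0.1018 |R|=0.8982
  mid=-1.28932 |R|=0.28932 →hi
  mid=-1.88307 |R|=0.88307 →hi
  mid=-2.17995 |R|=1.17995 →lo
  mid=-2.03151 |R|=1.03151 →lo
  mid=-1.95729 |R|=0.95729 →hi
  mid=-1.99440 |R|=0.99440 →hi
  mid=-2.01296 |R|=1.01296 →lo
  ...
  [-2.00006,-1.99991] ⇒ x*=-2.0000
Interval (-2.0000, 0).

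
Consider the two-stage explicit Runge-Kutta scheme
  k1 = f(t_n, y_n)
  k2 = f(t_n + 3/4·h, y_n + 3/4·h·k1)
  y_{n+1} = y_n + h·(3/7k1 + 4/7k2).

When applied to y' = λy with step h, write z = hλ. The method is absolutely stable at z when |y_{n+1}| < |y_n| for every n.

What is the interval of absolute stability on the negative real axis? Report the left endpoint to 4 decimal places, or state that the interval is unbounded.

With y'=λy (z=hλ):
  k1=λy_n ⇒ h·k1=z·y_n;  k2=λ(1+3/4z)y_n ⇒ h·k2=z(1+3/4z)y_n
  y_{n+1}/y_n = 1 + 3/7z + 4/7z(1+3/4z) = 1 + z + 3/7z²
  so R(z) = 1 + z + 3/7z².

Need |R(x)|<1, x<0.
x=-0.79: |R|=0.4775
R=1: x+3/7x²=0 ⇒ x=−7/3=-2.3333; min R=1−1/(4·3/7)=0.4167>−1
Confirm numerically:
  x=-1.355: |R|=0.43187 <1
  x=-1.093: |R|=0.41899 <1
  x=-0.949: |R|=0.43697 <1
  x=-2.574: |R|=1.26549 >1
  x=-2.395: |R|=1.06330 >1
Stable set (-2.3333, 0).

(-2.3333, 0).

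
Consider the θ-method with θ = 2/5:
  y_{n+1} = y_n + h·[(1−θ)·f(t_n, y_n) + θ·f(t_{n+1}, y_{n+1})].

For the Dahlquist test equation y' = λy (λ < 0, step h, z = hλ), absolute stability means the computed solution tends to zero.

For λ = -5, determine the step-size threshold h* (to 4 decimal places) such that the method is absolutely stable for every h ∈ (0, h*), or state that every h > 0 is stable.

(-10.0000,0); λ=-5 ⇒ h* = (10)/5 = 2.0000.

Test eqn y'=λy, z=hλ:
  y_{n+1} = y_n + z·[3/5·y_n + 2/5·y_{n+1}] ⇒ (1 − 2/5z)y_{n+1} = (1 + 3/5z)y_n
  Hence R(z) = (1 + 3/5z)/(1 − 2/5z).

Solve |R(x)|<1 on ℝ⁻.
x=-0.78: |R|=0.4055
R=−1: 1+3/5x = −1+2/5x ⇒ -1/5x=2 ⇒ x=2/(-1/5)=-10.0000
Confirm numerically:
  x=-9.950: |R|=0.99799 <1
  x=-9.108: |R|=0.96158 <1
  x=-8.054: |R|=0.90781 <1
  x=-5.203: |R|=0.68863 <1
  x=-10.479: |R|=1.01845 >1
  x=-10.349: |R|=1.01358 >1
  x=-10.065: |R|=1.00259 >1
So |R|<1 on (-10.0000, 0).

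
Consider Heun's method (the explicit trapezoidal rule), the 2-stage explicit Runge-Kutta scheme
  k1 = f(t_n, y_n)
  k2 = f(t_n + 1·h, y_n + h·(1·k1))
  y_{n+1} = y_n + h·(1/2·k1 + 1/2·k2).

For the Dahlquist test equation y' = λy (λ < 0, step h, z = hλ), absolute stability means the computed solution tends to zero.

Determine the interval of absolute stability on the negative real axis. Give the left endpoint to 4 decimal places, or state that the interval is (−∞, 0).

With y'=λy (z=hλ):
  order 2, 2-stage ⇒ R(z)=1+z+z^2/2
  (e.g. R(-0.61)=0.57605, |R|=0.57605)

Need |R(x)|<1, x<0.
x=-0.61: |R|=0.5760
|R(-1.99)|=0.9900 |R(-1.77)|=0.7964 |R(-1.35)|=0.5613
Bisect:
  x_lo=-2.4955 |R|=1.6182  x_hi=-0.1643 |R|=0.8492
  mid=-1.32986 |R|=0.55440 →hi
  mid=-1.91266 |R|=0.91647 →hi
  mid=-2.20405 |R|=1.22487 →lo
  mid=-2.05836 |R|=1.06006 →lo
  mid=-1.98551 |R|=0.98561 →hi
  mid=-2.02193 |R|=1.02217 →lo
  mid=-2.00372 |R|=1.00372 →lo
  mid=-1.99461 |R|=0.99463 →hi
  mid=-1.99916 |R|=0.99917 →hi
  ...
  [-2.00002,-1.99988] ⇒ x*=-2.0000
So |R|<1 on (-2.0000, 0).

z∈(-2.0000,0).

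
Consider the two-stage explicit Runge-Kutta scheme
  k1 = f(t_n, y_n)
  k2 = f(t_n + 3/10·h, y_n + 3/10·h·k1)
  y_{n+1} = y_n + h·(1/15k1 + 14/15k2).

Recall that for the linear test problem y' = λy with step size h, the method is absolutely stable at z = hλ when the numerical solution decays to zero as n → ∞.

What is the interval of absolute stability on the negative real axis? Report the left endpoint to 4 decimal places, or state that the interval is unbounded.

(-3.5714, 0).

On y'=λy, z=hλ:
  k1=λy_n ⇒ h·k1=z·y_n;  k2=λ(1+3/10z)y_n ⇒ h·k2=z(1+3/10z)y_n
  y_{n+1}/y_n = 1 + 1/15z + 14/15z(1+3/10z) = 1 + z + 7/25z²
  R(z) = 1 + z + 7/25z².

Solve |R(x)|<1 on ℝ⁻.
x=-1.32: |R|=0.1679
R=1: x+7/25x²=0 ⇒ x=−25/7=-3.5714; min R=1−1/(4·7/25)=0.1071>−1
Confirm numerically:
  x=-3.331: |R|=0.77576 <1
  x=-2.529: |R|=0.26184 <1
  x=-2.139: |R|=0.14209 <1
  x=-3.801: |R|=1.24433 >1
  x=-3.782: |R|=1.22299 >1
Stable set (-3.5714, 0).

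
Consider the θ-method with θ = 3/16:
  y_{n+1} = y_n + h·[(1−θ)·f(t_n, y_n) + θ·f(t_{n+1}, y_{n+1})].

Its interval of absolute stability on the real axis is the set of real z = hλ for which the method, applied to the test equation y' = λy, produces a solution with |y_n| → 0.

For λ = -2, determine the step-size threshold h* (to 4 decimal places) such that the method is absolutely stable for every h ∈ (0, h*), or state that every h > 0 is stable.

Set f=λy, z=hλ:
  y_{n+1} = y_n + z·[13/16·y_n + 3/16·y_{n+1}] ⇒ (1 − 3/16z)y_{n+1} = (1 + 13/16z)y_n
  so R(z) = (1 + 13/16z)/(1 − 3/16z).

Boundary: |R(x)|=1, x<0.
x=-0.32: |R|=0.6981
R=−1: 1+13/16x = −1+3/16x ⇒ -5/8x=2 ⇒ x=2/(-5/8)=-3.2000
Confirm numerically:
  x=-2.903: |R|=0.87980 <1
  x=-2.857: |R|=0.86040 <1
  x=-2.016: |R|=0.46299 <1
  x=-1.664: |R|=0.26829 <1
  x=-3.636: |R|=1.16203 >1
  x=-3.472: |R|=1.10297 >1
  x=-3.451: |R|=1.09525 >1
Stable set (-3.2000, 0).

(-3.2000,0); λ=-2 ⇒ h* = (16/5)/2 = 1.6000.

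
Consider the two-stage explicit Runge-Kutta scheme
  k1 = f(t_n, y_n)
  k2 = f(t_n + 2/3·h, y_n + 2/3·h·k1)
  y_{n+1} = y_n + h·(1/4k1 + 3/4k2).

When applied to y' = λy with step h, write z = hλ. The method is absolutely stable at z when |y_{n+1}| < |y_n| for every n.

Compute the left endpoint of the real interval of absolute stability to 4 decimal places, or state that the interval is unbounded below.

Set f=λy, z=hλ:
  k1=λy_n ⇒ h·k1=z·y_n;  k2=λ(1+2/3z)y_n ⇒ h·k2=z(1+2/3z)y_n
  y_{n+1}/y_n = 1 + 1/4z + 3/4z(1+2/3z) = 1 + z + 1/2z²
  Hence R(z) = 1 + z + 1/2z².

Boundary: |R(x)|=1, x<0.
x=-1: |R|=0.5000
R=1: x+1/2x²=0 ⇒ x=−2=-2.0000; min R=1−1/(4·1/2)=0.5000>−1
Confirm numerically:
  x=-1.801: |R|=0.82080 <1
  x=-1.595: |R|=0.67701 <1
  x=-1.311: |R|=0.54836 <1
  x=-0.998: |R|=0.50000 <1
  x=-2.460: |R|=1.56580 >1
  x=-2.251: |R|=1.28250 >1
  x=-2.045: |R|=1.04601 >1
Interval (-2.0000, 0).

z* = -2.0000.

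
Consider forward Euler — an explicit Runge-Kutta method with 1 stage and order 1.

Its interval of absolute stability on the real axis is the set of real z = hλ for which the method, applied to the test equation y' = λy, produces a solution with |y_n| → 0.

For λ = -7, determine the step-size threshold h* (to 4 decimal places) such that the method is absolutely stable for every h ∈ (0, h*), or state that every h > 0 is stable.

Set f=λy, z=hλ:
  order 1, 1-stage ⇒ R(z)=1+z
  (e.g. R(-0.49)=0.51000, |R|=0.51000)

Boundary: |R(x)|=1, x<0.
x=-0.49: |R|=0.5100
|R(-1.64)|=0.6400 |R(-1.63)|=0.6300 |R(-0.69)|=0.3100
Bisect:
  x_lo=-2.8243 |R|=1.8243  x_hi=-0.0788 |R|=0.9212
  mid=-1.45154 |R|=0.45154 →hi
  mid=-2.13792 |R|=1.13792 →lo
  mid=-1.79473 |R|=0.79473 →hi
  mid=-1.96632 |R|=0.96632 →hi
  mid=-2.05212 |R|=1.05212 →lo
  mid=-2.00922 |R|=1.00922 →lo
  mid=-1.98777 |R|=0.98777 →hi
  mid=-1.99850 |R|=0.99850 →hi
  ...
  [-2.00001,-1.99984] ⇒ x*=-2.0000
So |R|<1 on (-2.0000, 0).

(-2.0000,0); λ=-7 ⇒ h* = 0.2857.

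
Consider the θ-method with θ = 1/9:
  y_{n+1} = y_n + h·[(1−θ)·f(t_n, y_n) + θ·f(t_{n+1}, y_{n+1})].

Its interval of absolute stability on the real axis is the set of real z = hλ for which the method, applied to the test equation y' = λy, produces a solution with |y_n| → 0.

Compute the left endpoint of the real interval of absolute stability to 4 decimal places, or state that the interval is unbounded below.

left endpoint -2.5714.

Set f=λy, z=hλ:
  y_{n+1} = y_n + z·[8/9·y_n + 1/9·y_{n+1}] ⇒ (1 − 1/9z)y_{n+1} = (1 + 8/9z)y_n
  R(z) = (1 + 8/9z)/(1 − 1/9z).

Need |R(x)|<1, x<0.
x=-1.28: |R|=0.1206
R=−1: 1+8/9x = −1+1/9x ⇒ -7/9x=2 ⇒ x=2/(-7/9)=-2.5714
Confirm numerically:
  x=-2.118: |R|=0.71452 <1
  x=-1.843: |R|=0.52974 <1
  x=-1.227: |R|=0.07979 <1
  x=-1.124: |R|=0.00079 <1
  x=-3.129: |R|=1.32179 >1
  x=-3.119: |R|=1.31628 >1
So |R|<1 on (-2.5714, 0).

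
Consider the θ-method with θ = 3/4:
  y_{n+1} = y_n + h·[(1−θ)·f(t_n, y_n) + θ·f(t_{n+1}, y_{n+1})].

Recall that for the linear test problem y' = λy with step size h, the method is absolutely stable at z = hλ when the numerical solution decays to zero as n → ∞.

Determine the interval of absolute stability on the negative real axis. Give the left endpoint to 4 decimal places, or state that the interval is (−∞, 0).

With y'=λy (z=hλ):
  y_{n+1} = y_n + z·[1/4·y_n + 3/4·y_{n+1}] ⇒ (1 − 3/4z)y_{n+1} = (1 + 1/4z)y_n
  Hence R(z) = (1 + 1/4z)/(1 − 3/4z).

Boundary: |R(x)|=1, x<0.
x=-1.51: |R|=0.2919
x=-2: |R|=0.2000
x=-10: |R|=0.1765
x=-100: |R|=0.3158
θ=3/4≥1/2 ⇒ |1+1/4x|<|1−3/4x| ∀x<0 ⇒ stable on all of ℝ⁻.

(−∞, 0) — no finite endpoint.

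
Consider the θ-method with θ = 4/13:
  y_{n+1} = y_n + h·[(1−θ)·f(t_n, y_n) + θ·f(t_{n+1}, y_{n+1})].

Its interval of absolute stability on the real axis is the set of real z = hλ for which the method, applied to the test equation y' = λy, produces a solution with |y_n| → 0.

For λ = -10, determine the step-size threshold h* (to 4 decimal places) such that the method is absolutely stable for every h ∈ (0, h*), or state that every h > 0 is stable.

(-5.2000,0); λ=-10 ⇒ h* = (26/5)/10 = 0.5200.

With y'=λy (z=hλ):
  y_{n+1} = y_n + z·[9/13·y_n + 4/13·y_{n+1}] ⇒ (1 − 4/13z)y_{n+1} = (1 + 9/13z)y_n
  so R(z) = (1 + 9/13z)/(1 − 4/13z).

Need |R(x)|<1, x<0.
x=-0.45: |R|=0.6047
R=−1: 1+9/13x = −1+4/13x ⇒ -5/13x=2 ⇒ x=2/(-5/13)=-5.2000
Confirm numerically:
  x=-4.746: |R|=0.92903 <1
  x=-3.534: |R|=0.69303 <1
  x=-3.477: |R|=0.67983 <1
  x=-3.363: |R|=0.65277 <1
  x=-5.543: |R|=1.04876 >1
  x=-5.454: |R|=1.03648 >1
  x=-5.395: |R|=1.02820 >1
So |R|<1 on (-5.2000, 0).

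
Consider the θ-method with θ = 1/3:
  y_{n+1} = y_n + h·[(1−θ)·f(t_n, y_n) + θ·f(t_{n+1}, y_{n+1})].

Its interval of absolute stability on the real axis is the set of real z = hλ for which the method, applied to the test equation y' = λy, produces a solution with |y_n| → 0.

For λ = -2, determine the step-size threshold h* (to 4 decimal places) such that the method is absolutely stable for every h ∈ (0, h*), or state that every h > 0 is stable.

Test eqn y'=λy, z=hλ:
  y_{n+1} = y_n + z·[2/3·y_n + 1/3·y_{n+1}] ⇒ (1 − 1/3z)y_{n+1} = (1 + 2/3z)y_n
  Hence R(z) = (1 + 2/3z)/(1 − 1/3z).

Solve |R(x)|<1 on ℝ⁻.
x=-1.1: |R|=0.1951
R=−1: 1+2/3x = −1+1/3x ⇒ -1/3x=2 ⇒ x=2/(-1/3)=-6.0000
Confirm numerically:
  x=-5.921: |R|=0.99114 <1
  x=-5.331: |R|=0.91970 <1
  x=-3.178: |R|=0.54322 <1
  x=-3.082: |R|=0.52022 <1
  x=-6.278: |R|=1.02996 >1
  x=-6.050: |R|=1.00552 >1
Interval (-6.0000, 0).

(-6.0000,0); λ=-2 ⇒ h* = (6)/2 = 3.0000.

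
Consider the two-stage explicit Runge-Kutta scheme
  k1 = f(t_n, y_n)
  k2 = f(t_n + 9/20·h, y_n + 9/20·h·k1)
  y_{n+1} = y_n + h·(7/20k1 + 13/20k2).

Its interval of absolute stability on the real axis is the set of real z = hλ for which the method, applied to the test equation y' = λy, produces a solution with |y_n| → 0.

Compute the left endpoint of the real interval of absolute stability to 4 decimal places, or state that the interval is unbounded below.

Test eqn y'=λy, z=hλ:
  k1=λy_n ⇒ h·k1=z·y_n;  k2=λ(1+9/20z)y_n ⇒ h·k2=z(1+9/20z)y_n
  y_{n+1}/y_n = 1 + 7/20z + 13/20z(1+9/20z) = 1 + z + 117/400z²
  ⇒ R(z) = 1 + z + 117/400z².

Find x<0 with |R(x)|<1.
x=-1.18: |R|=0.2273
R=1: x+117/400x²=0 ⇒ x=−400/117=-3.4188; min R=1−1/(4·117/400)=0.1453>−1
Confirm numerically:
  x=-3.222: |R|=0.81453 <1
  x=-2.404: |R|=0.28642 <1
  x=-1.394: |R|=0.17440 <1
  x=-3.998: |R|=1.67732 >1
  x=-3.748: |R|=1.36089 >1
  x=-3.698: |R|=1.30200 >1
So |R|<1 on (-3.4188, 0).

z* = -3.4188.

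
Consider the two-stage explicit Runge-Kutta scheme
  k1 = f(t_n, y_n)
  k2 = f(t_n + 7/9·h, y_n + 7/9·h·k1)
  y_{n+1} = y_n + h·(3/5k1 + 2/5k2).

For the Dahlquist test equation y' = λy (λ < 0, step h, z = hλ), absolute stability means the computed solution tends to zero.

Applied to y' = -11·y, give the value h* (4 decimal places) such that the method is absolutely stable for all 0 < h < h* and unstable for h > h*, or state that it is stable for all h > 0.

Test eqn y'=λy, z=hλ:
  k1=λy_n ⇒ h·k1=z·y_n;  k2=λ(1+7/9z)y_n ⇒ h·k2=z(1+7/9z)y_n
  y_{n+1}/y_n = 1 + 3/5z + 2/5z(1+7/9z) = 1 + z + 14/45z²
  Hence R(z) = 1 + z + 14/45z².

Find x<0 with |R(x)|<1.
x=-1.51: |R|=0.1994
R=1: x+14/45x²=0 ⇒ x=−45/14=-3.2143; min R=1−1/(4·14/45)=0.1964>−1
Confirm numerically:
  x=-2.286: |R|=0.33980 <1
  x=-2.062: |R|=0.26080 <1
  x=-1.629: |R|=0.19658 <1
  x=-3.626: |R|=1.46445 >1
  x=-3.597: |R|=1.42828 >1
Stable set (-3.2143, 0).

(-3.2143,0); λ=-11 ⇒ h* = (45/14)/11 = 0.2922.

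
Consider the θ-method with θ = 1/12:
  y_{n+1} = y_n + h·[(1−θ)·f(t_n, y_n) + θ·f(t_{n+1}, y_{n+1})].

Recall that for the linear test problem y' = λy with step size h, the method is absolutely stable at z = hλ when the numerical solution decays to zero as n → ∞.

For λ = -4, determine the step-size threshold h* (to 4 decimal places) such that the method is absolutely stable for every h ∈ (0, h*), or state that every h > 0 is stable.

With y'=λy (z=hλ):
  y_{n+1} = y_n + z·[11/12·y_n + 1/12·y_{n+1}] ⇒ (1 − 1/12z)y_{n+1} = (1 + 11/12z)y_n
  so R(z) = (1 + 11/12z)/(1 − 1/12z).

Need |R(x)|<1, x<0.
x=-0.93: |R|=0.1369
R=−1: 1+11/12x = −1+1/12x ⇒ -5/6x=2 ⇒ x=2/(-5/6)=-2.4000
Confirm numerically:
  x=-2.051: |R|=0.75162 <1
  x=-1.618: |R|=0.42576 <1
  x=-1.590: |R|=0.40397 <1
  x=-2.919: |R|=1.34788 >1
  x=-2.655: |R|=1.17400 >1
  x=-2.517: |R|=1.08060 >1
Interval (-2.4000, 0).

(-2.4000,0); λ=-4 ⇒ h* = (12/5)/4 = 0.6000.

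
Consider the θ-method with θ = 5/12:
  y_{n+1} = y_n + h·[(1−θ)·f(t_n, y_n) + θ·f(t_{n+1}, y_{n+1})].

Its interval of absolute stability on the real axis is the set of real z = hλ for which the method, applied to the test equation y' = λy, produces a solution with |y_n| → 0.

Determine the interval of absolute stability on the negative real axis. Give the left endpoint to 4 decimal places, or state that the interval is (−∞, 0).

Set f=λy, z=hλ:
  y_{n+1} = y_n + z·[7/12·y_n + 5/12·y_{n+1}] ⇒ (1 − 5/12z)y_{n+1} = (1 + 7/12z)y_n
  Hence R(z) = (1 + 7/12z)/(1 − 5/12z).

Boundary: |R(x)|=1, x<0.
x=-0.82: |R|=0.3888
R=−1: 1+7/12x = −1+5/12x ⇒ -1/6x=2 ⇒ x=2/(-1/6)=-12.0000
Confirm numerically:
  x=-9.922: |R|=0.93254 <1
  x=-8.895: |R|=0.89004 <1
  x=-4.882: |R|=0.60901 <1
  x=-12.385: |R|=1.01042 >1
  x=-12.208: |R|=1.00570 >1
So |R|<1 on (-12.0000, 0).

(-12.0000, 0).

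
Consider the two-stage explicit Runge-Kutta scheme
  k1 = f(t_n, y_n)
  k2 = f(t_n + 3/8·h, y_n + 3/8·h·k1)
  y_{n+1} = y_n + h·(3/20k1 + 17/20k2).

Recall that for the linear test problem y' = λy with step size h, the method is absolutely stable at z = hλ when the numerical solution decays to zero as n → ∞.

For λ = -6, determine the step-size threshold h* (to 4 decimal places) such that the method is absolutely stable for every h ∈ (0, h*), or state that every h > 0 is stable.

With y'=λy (z=hλ):
  k1=λy_n ⇒ h·k1=z·y_n;  k2=λ(1+3/8z)y_n ⇒ h·k2=z(1+3/8z)y_n
  y_{n+1}/y_n = 1 + 3/20z + 17/20z(1+3/8z) = 1 + z + 51/160z²
  Hence R(z) = 1 + z + 51/160z².

Boundary: |R(x)|=1, x<0.
x=-0.33: |R|=0.7047
R=1: x+51/160x²=0 ⇒ x=−160/51=-3.1373; min R=1−1/(4·51/160)=0.2157>−1
Confirm numerically:
  x=-2.999: |R|=0.86784 <1
  x=-2.886: |R|=0.76887 <1
  x=-2.278: |R|=0.37608 <1
  x=-1.575: |R|=0.21570 <1
  x=-3.334: |R|=1.20908 >1
  x=-3.168: |R|=1.03105 >1
Interval (-3.1373, 0).

(-3.1373,0); λ=-6 ⇒ h* = (160/51)/6 = 0.5229.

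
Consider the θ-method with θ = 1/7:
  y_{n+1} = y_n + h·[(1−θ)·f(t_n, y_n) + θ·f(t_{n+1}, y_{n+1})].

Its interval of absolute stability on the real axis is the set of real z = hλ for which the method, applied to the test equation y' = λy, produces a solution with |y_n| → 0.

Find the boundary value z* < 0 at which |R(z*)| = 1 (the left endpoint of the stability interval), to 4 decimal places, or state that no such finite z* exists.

left endpoint -2.8000.

On y'=λy, z=hλ:
  y_{n+1} = y_n + z·[6/7·y_n + 1/7·y_{n+1}] ⇒ (1 − 1/7z)y_{n+1} = (1 + 6/7z)y_n
  ⇒ R(z) = (1 + 6/7z)/(1 − 1/7z).

Boundary: |R(x)|=1, x<0.
x=-0.33: |R|=0.6849
R=−1: 1+6/7x = −1+1/7x ⇒ -5/7x=2 ⇒ x=2/(-5/7)=-2.8000
Confirm numerically:
  x=-2.736: |R|=0.96713 <1
  x=-2.227: |R|=0.68950 <1
  x=-1.814: |R|=0.44066 <1
  x=-1.364: |R|=0.14156 <1
  x=-3.263: |R|=1.22557 >1
  x=-3.217: |R|=1.20407 >1
  x=-2.963: |R|=1.08180 >1
Interval (-2.8000, 0).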